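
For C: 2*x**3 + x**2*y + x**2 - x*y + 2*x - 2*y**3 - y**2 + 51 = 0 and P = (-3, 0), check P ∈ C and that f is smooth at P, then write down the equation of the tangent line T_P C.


Tangent line at P: 50*x + 12*y + 150 = 0.

Step 1: f(-3, 0) = 0, so P lies on C.
Step 2: partial derivatives
  f_x(x, y) = 6*x**2 + 2*x*y + 2*x - y + 2, f_y(x, y) = x**2 - x - 6*y**2 - 2*y.
  f_x(P) = 50, f_y(P) = 12 (gradient nonzero, so P is smooth).
Step 3: tangent line at P: 50·(x − -3) + 12·(y − 0) = 0.
Expanding: 50*x + 12*y + 150 = 0.


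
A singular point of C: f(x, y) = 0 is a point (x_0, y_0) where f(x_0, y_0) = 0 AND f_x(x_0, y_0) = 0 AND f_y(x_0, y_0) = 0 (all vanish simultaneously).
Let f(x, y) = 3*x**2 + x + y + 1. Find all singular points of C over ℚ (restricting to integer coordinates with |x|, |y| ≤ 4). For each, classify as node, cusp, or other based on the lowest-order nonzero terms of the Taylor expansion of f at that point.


No singular points in the scanned grid; C is smooth there.

Compute partial derivatives:
  f_x = 6*x + 1.
  f_y = 1.
f_y = 1 is a nonzero constant, so f_y never vanishes: no point (x, y) can satisfy f = f_x = f_y = 0. In particular no (x, y) ∈ {−4, ..., 4}² is singular; the curve is smooth.


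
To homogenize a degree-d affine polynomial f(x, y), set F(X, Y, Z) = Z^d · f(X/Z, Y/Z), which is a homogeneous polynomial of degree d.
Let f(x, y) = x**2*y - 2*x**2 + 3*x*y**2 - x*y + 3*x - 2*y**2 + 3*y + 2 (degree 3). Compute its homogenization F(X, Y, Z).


F(X, Y, Z) = X**2*Y - 2*X**2*Z + 3*X*Y**2 - X*Y*Z + 3*X*Z**2 - 2*Y**2*Z + 3*Y*Z**2 + 2*Z**3

deg(f) = 3.
Substitute x = X/Z, y = Y/Z into f, then multiply by Z^3.
  monomial 1·x^2·y^1 ↦ 1·X^2·Y^1·Z^0.
  monomial -2·x^2·y^0 ↦ -2·X^2·Y^0·Z^1.
  monomial 3·x^1·y^2 ↦ 3·X^1·Y^2·Z^0.
  monomial -1·x^1·y^1 ↦ -1·X^1·Y^1·Z^1.
  monomial 3·x^1·y^0 ↦ 3·X^1·Y^0·Z^2.
  monomial -2·x^0·y^2 ↦ -2·X^0·Y^2·Z^1.
  monomial 3·x^0·y^1 ↦ 3·X^0·Y^1·Z^2.
  monomial 2·x^0·y^0 ↦ 2·X^0·Y^0·Z^3.
Collecting: F(X, Y, Z) = X**2*Y - 2*X**2*Z + 3*X*Y**2 - X*Y*Z + 3*X*Z**2 - 2*Y**2*Z + 3*Y*Z**2 + 2*Z**3.


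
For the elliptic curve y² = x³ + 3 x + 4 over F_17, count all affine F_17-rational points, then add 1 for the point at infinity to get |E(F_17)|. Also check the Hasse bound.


Affine points = {(0, 2), (0, 15), (1, 5), (1, 12), (2, 1), (2, 16), (5, 5), (5, 12), (6, 0), (8, 8), (8, 9), (11, 5), (11, 12), (12, 0), (13, 8), (13, 9), (14, 6), (14, 11), (16, 0)}; affine count = 19; |E(F_17)| = 20.

Discriminant check: Δ ∝ 4a³ + 27b² = 4·3³ + 27·4² = 4·27 + 27·16 ≡ 13 (mod 17). Nonzero ⇒ E is nonsingular.
For each x ∈ F_17, compute rhs = x³ + 3·x + 4 mod 17, then count y ∈ F_17 with y² ≡ rhs.
  x = 0: rhs = 4, matching y values: 2, 15 (2 points).
  x = 1: rhs = 8, matching y values: 5, 12 (2 points).
  x = 2: rhs = 1, matching y values: 1, 16 (2 points).
  x = 3: rhs = 6, matching y values: none (0 points).
  x = 4: rhs = 12, matching y values: none (0 points).
  x = 5: rhs = 8, matching y values: 5, 12 (2 points).
  x = 6: rhs = 0, matching y values: 0 (1 points).
  x = 7: rhs = 11, matching y values: none (0 points).
  x = 8: rhs = 13, matching y values: 8, 9 (2 points).
  x = 9: rhs = 12, matching y values: none (0 points).
  x = 10: rhs = 14, matching y values: none (0 points).
  x = 11: rhs = 8, matching y values: 5, 12 (2 points).
  x = 12: rhs = 0, matching y values: 0 (1 points).
  x = 13: rhs = 13, matching y values: 8, 9 (2 points).
  x = 14: rhs = 2, matching y values: 6, 11 (2 points).
  x = 15: rhs = 7, matching y values: none (0 points).
  x = 16: rhs = 0, matching y values: 0 (1 points).
Total affine count: 19.
Full point count |E(F_17)| = 19 + 1 = 20.
Hasse bound: |20 − (17+1)| = |2| = 2 ≤ 2√17 ≈ 8.2462 ✓.


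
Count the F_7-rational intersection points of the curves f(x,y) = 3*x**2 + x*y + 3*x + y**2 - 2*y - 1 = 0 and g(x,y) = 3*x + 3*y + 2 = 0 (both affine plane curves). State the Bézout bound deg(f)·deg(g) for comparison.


Common zeros: {(0, 4), (2, 2)}; count = 2; Bézout bound = 2.

deg(f) = 2, deg(g) = 1, so Bézout bound = 2.
Scan x ∈ F_7. For each x, list the y ∈ F_7 with f(x, y) ≡ 0 and those with g(x, y) ≡ 0 (mod 7); the common zeros in that column are the intersection.
  x = 0: f ≡ 0 at y ∈ {4, 5}; g ≡ 0 at y ∈ {4}; common: {4}.
  x = 1: f ≡ 0 at y ∈ {2, 6}; g ≡ 0 at y ∈ {3}; common: ∅.
  x = 2: f ≡ 0 at y ∈ {2, 5}; g ≡ 0 at y ∈ {2}; common: {2}.
  x = 3: f ≡ 0 at y ∈ {0, 6}; g ≡ 0 at y ∈ {1}; common: ∅.
  x = 4: f ≡ 0 at y ∈ ∅; g ≡ 0 at y ∈ {0}; common: ∅.
  x = 5: f ≡ 0 at y ∈ ∅; g ≡ 0 at y ∈ {6}; common: ∅.
  x = 6: f ≡ 0 at y ∈ ∅; g ≡ 0 at y ∈ {5}; common: ∅.
Collecting: common zeros = {(0, 4), (2, 2)}, so the count is 2.
Comparison with the Bézout bound: 2 ≤ 2 = deg(f)·deg(g), as expected for curves with no common component (the bound is attained).


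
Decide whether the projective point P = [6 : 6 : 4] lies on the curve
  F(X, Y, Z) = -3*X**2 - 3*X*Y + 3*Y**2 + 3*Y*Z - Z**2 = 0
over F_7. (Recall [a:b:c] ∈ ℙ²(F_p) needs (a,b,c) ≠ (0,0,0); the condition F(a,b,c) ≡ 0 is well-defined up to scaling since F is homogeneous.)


F(6,6,4) ≡ 4 (mod 7); P is NOT on the curve.

Evaluate F(6, 6, 4) term-by-term (mod 7).
  -3*X**2 ↦ -3·36·1·1 = -108
  -3*X*Y ↦ -3·6·6·1 = -108
  3*Y**2 ↦ 3·1·36·1 = 108
  3*Y*Z ↦ 3·1·6·4 = 72
  -Z**2 ↦ -1·1·1·16 = -16
Sum: F(6, 6, 4) = (-108) + (-108) + (108) + (72) + (-16) = -52.
Reducing mod 7: -52 ≡ 4 (mod 7).
Since F(a, b, c) ≡ 4 ≠ 0 (mod 7), P does NOT lie on the curve.


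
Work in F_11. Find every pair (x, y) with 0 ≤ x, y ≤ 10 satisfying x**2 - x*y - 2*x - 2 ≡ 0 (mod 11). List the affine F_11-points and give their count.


Affine F_11-points: {(1, 8), (2, 10), (3, 4), (4, 7), (5, 7), (6, 0), (7, 0), (8, 3), (9, 8), (10, 10)}; count = 10.

For each of the 121 pairs (x, y) ∈ F_11², evaluate f(x, y) mod 11. Record the zeros.
  x = 0: [0↦9, 1↦9, 2↦9, 3↦9, 4↦9, 5↦9, 6↦9, 7↦9, 8↦9, 9↦9, 10↦9]  zeros at y ∈ ∅
  x = 1: [0↦8, 1↦7, 2↦6, 3↦5, 4↦4, 5↦3, 6↦2, 7↦1, 8↦0, 9↦10, 10↦9]  zeros at y ∈ {8}
  x = 2: [0↦9, 1↦7, 2↦5, 3↦3, 4↦1, 5↦10, 6↦8, 7↦6, 8↦4, 9↦2, 10↦0]  zeros at y ∈ {10}
  x = 3: [0↦1, 1↦9, 2↦6, 3↦3, 4↦0, 5↦8, 6↦5, 7↦2, 8↦10, 9↦7, 10↦4]  zeros at y ∈ {4}
  x = 4: [0↦6, 1↦2, 2↦9, 3↦5, 4↦1, 5↦8, 6↦4, 7↦0, 8↦7, 9↦3, 10↦10]  zeros at y ∈ {7}
  x = 5: [0↦2, 1↦8, 2↦3, 3↦9, 4↦4, 5↦10, 6↦5, 7↦0, 8↦6, 9↦1, 10↦7]  zeros at y ∈ {7}
  x = 6: [0↦0, 1↦5, 2↦10, 3↦4, 4↦9, 5↦3, 6↦8, 7↦2, 8↦7, 9↦1, 10↦6]  zeros at y ∈ {0}
  x = 7: [0↦0, 1↦4, 2↦8, 3↦1, 4↦5, 5↦9, 6↦2, 7↦6, 8↦10, 9↦3, 10↦7]  zeros at y ∈ {0}
  x = 8: [0↦2, 1↦5, 2↦8, 3↦0, 4↦3, 5↦6, 6↦9, 7↦1, 8↦4, 9↦7, 10↦10]  zeros at y ∈ {3}
  x = 9: [0↦6, 1↦8, 2↦10, 3↦1, 4↦3, 5↦5, 6↦7, 7↦9, 8↦0, 9↦2, 10↦4]  zeros at y ∈ {8}
  x = 10: [0↦1, 1↦2, 2↦3, 3↦4, 4↦5, 5↦6, 6↦7, 7↦8, 8↦9, 9↦10, 10↦0]  zeros at y ∈ {10}
Collecting zeros: affine points = {(1, 8), (2, 10), (3, 4), (4, 7), (5, 7), (6, 0), (7, 0), (8, 3), (9, 8), (10, 10)}.
Total count |C(F_11)_aff| = 10.


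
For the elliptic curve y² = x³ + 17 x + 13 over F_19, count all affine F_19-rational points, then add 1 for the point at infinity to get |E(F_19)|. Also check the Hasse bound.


Affine points = {(2, 6), (2, 13), (7, 0), (10, 9), (10, 10), (11, 7), (11, 12), (12, 8), (12, 11), (16, 7), (16, 12), (17, 3), (17, 16)}; affine count = 13; |E(F_19)| = 14.

Discriminant check: Δ ∝ 4a³ + 27b² = 4·17³ + 27·13² = 4·4913 + 27·169 ≡ 9 (mod 19). Nonzero ⇒ E is nonsingular.
For each x ∈ F_19, compute rhs = x³ + 17·x + 13 mod 19, then count y ∈ F_19 with y² ≡ rhs.
  x = 0: rhs = 13, matching y values: none (0 points).
  x = 1: rhs = 12, matching y values: none (0 points).
  x = 2: rhs = 17, matching y values: 6, 13 (2 points).
  x = 3: rhs = 15, matching y values: none (0 points).
  x = 4: rhs = 12, matching y values: none (0 points).
  x = 5: rhs = 14, matching y values: none (0 points).
  x = 6: rhs = 8, matching y values: none (0 points).
  x = 7: rhs = 0, matching y values: 0 (1 points).
  x = 8: rhs = 15, matching y values: none (0 points).
  x = 9: rhs = 2, matching y values: none (0 points).
  x = 10: rhs = 5, matching y values: 9, 10 (2 points).
  x = 11: rhs = 11, matching y values: 7, 12 (2 points).
  x = 12: rhs = 7, matching y values: 8, 11 (2 points).
  x = 13: rhs = 18, matching y values: none (0 points).
  x = 14: rhs = 12, matching y values: none (0 points).
  x = 15: rhs = 14, matching y values: none (0 points).
  x = 16: rhs = 11, matching y values: 7, 12 (2 points).
  x = 17: rhs = 9, matching y values: 3, 16 (2 points).
  x = 18: rhs = 14, matching y values: none (0 points).
Total affine count: 13.
Full point count |E(F_19)| = 13 + 1 = 14.
Hasse bound: |14 − (19+1)| = |-6| = 6 ≤ 2√19 ≈ 8.7178 ✓.


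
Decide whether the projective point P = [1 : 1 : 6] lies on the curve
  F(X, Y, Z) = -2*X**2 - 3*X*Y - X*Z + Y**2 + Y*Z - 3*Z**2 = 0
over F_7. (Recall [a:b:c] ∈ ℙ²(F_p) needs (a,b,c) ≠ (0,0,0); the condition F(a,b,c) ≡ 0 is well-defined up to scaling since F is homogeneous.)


F(1,1,6) ≡ 0 (mod 7); P is on the curve.

Evaluate F(1, 1, 6) term-by-term (mod 7).
  -2*X**2 ↦ -2·1·1·1 = -2
  -3*X*Y ↦ -3·1·1·1 = -3
  -X*Z ↦ -1·1·1·6 = -6
  Y**2 ↦ 1·1·1·1 = 1
  Y*Z ↦ 1·1·1·6 = 6
  -3*Z**2 ↦ -3·1·1·36 = -108
Sum: F(1, 1, 6) = (-2) + (-3) + (-6) + (1) + (6) + (-108) = -112.
Reducing mod 7: -112 ≡ 0 (mod 7).
Since F(a, b, c) ≡ 0 (mod 7), P lies on the curve.


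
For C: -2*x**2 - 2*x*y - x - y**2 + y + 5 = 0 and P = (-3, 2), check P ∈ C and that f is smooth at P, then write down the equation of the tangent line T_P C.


Tangent line at P: 7*x + 3*y + 15 = 0.

Step 1: f(-3, 2) = 0, so P lies on C.
Step 2: partial derivatives
  f_x(x, y) = -4*x - 2*y - 1, f_y(x, y) = -2*x - 2*y + 1.
  f_x(P) = 7, f_y(P) = 3 (gradient nonzero, so P is smooth).
Step 3: tangent line at P: 7·(x − -3) + 3·(y − 2) = 0.
Expanding: 7*x + 3*y + 15 = 0.


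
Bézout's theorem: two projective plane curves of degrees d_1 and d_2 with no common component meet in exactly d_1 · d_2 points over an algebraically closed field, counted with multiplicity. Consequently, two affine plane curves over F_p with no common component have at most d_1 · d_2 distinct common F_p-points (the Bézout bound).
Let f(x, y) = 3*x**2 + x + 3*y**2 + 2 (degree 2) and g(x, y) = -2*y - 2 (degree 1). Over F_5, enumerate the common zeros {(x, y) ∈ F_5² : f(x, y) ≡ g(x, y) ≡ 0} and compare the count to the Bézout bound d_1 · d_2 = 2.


Common zeros: {(0, 4), (3, 4)}; count = 2; Bézout bound = 2.

deg(f) = 2, deg(g) = 1, so Bézout bound = 2.
Scan x ∈ F_5. For each x, list the y ∈ F_5 with f(x, y) ≡ 0 and those with g(x, y) ≡ 0 (mod 5); the common zeros in that column are the intersection.
  x = 0: f ≡ 0 at y ∈ {1, 4}; g ≡ 0 at y ∈ {4}; common: {4}.
  x = 1: f ≡ 0 at y ∈ ∅; g ≡ 0 at y ∈ {4}; common: ∅.
  x = 2: f ≡ 0 at y ∈ ∅; g ≡ 0 at y ∈ {4}; common: ∅.
  x = 3: f ≡ 0 at y ∈ {1, 4}; g ≡ 0 at y ∈ {4}; common: {4}.
  x = 4: f ≡ 0 at y ∈ ∅; g ≡ 0 at y ∈ {4}; common: ∅.
Collecting: common zeros = {(0, 4), (3, 4)}, so the count is 2.
Comparison with the Bézout bound: 2 ≤ 2 = deg(f)·deg(g), as expected for curves with no common component (the bound is attained).


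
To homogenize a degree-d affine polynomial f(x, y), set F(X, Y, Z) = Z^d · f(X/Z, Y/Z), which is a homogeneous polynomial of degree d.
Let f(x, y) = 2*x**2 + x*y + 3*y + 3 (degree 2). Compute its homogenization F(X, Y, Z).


F(X, Y, Z) = 2*X**2 + X*Y + 3*Y*Z + 3*Z**2

deg(f) = 2.
Substitute x = X/Z, y = Y/Z into f, then multiply by Z^2.
  monomial 2·x^2·y^0 ↦ 2·X^2·Y^0·Z^0.
  monomial 1·x^1·y^1 ↦ 1·X^1·Y^1·Z^0.
  monomial 3·x^0·y^1 ↦ 3·X^0·Y^1·Z^1.
  monomial 3·x^0·y^0 ↦ 3·X^0·Y^0·Z^2.
Collecting: F(X, Y, Z) = 2*X**2 + X*Y + 3*Y*Z + 3*Z**2.


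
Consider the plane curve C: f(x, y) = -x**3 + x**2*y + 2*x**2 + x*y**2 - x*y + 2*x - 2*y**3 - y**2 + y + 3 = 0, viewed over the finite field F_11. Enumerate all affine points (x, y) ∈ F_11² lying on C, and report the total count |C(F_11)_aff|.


Affine F_11-points: {(3, 0), (3, 5), (3, 7), (5, 10), (6, 5), (7, 3), (7, 4), (7, 7), (9, 5), (10, 7)}; count = 10.

For each of the 121 pairs (x, y) ∈ F_11², evaluate f(x, y) mod 11. Record the zeros.
  x = 0: [0↦3, 1↦1, 2↦7, 3↦9, 4↦6, 5↦8, 6↦3, 7↦1, 8↦1, 9↦2, 10↦3]  zeros at y ∈ ∅
  x = 1: [0↦6, 1↦5, 2↦3, 3↦10, 4↦3, 5↦3, 6↦9, 7↦9, 8↦2, 9↦9, 10↦7]  zeros at y ∈ ∅
  x = 2: [0↦7, 1↦9, 2↦1, 3↦4, 4↦6, 5↦6, 6↦3, 7↦7, 8↦6, 9↦10, 10↦7]  zeros at y ∈ ∅
  x = 3: [0↦0, 1↦7, 2↦6, 3↦7, 4↦9, 5↦0, 6↦1, 7↦0, 8↦7, 9↦10, 10↦8]  zeros at y ∈ {0, 5, 7}
  x = 4: [0↦1, 1↦4, 2↦1, 3↦2, 4↦6, 5↦1, 6↦8, 7↦4, 8↦10, 9↦3, 10↦4]  zeros at y ∈ ∅
  x = 5: [0↦4, 1↦5, 2↦2, 3↦5, 4↦2, 5↦3, 6↦7, 7↦2, 8↦9, 9↦5, 10↦0]  zeros at y ∈ {10}
  x = 6: [0↦3, 1↦4, 2↦3, 3↦10, 4↦2, 5↦0, 6↦3, 7↦10, 8↦9, 9↦10, 10↦1]  zeros at y ∈ {5}
  x = 7: [0↦3, 1↦6, 2↦9, 3↦0, 4↦0, 5↦8, 6↦1, 7↦0, 8↦4, 9↦1, 10↦1]  zeros at y ∈ {3, 4, 7}
  x = 8: [0↦9, 1↦5, 2↦3, 3↦2, 4↦1, 5↦10, 6↦6, 7↦10, 8↦10, 9↦5, 10↦5]  zeros at y ∈ ∅
  x = 9: [0↦4, 1↦6, 2↦1, 3↦10, 4↦10, 5↦0, 6↦1, 7↦1, 8↦10, 9↦5, 10↦7]  zeros at y ∈ {5}
  x = 10: [0↦4, 1↦3, 2↦8, 3↦7, 4↦10, 5↦5, 6↦2, 7↦0, 8↦9, 9↦6, 10↦1]  zeros at y ∈ {7}
Collecting zeros: affine points = {(3, 0), (3, 5), (3, 7), (5, 10), (6, 5), (7, 3), (7, 4), (7, 7), (9, 5), (10, 7)}.
Total count |C(F_11)_aff| = 10.


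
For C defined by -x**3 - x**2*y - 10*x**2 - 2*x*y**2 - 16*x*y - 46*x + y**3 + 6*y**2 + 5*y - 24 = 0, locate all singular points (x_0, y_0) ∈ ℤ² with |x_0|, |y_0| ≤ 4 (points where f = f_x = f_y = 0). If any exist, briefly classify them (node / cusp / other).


Singular points: {(-2, -3)}; classification: node.

Compute partial derivatives:
  f_x = -3*x**2 - 2*x*y - 20*x - 2*y**2 - 16*y - 46.
  f_y = -x**2 - 4*x*y - 16*x + 3*y**2 + 12*y + 5.
Scan x_0 ∈ {−4, ..., 4}. For each x_0, f_y(x_0, y) is a polynomial in y; find its integer roots y ∈ {−4, ..., 4}, then test f_x and f at those candidates.
  x = -4: f_y(-4, y) = 3*y**2 + 28*y + 53; no integer root y with |y| ≤ 4.
  x = -3: f_y(-3, y) = 3*y**2 + 24*y + 44; no integer root y with |y| ≤ 4.
  x = -2: f_y(-2, y) = 3*y**2 + 20*y + 33; vanishes at y ∈ {-3}. (-2, -3): f_x = 0, f = 0 — SINGULAR.
  x = -1: f_y(-1, y) = 3*y**2 + 16*y + 20; vanishes at y ∈ {-2}. (-1, -2): f_x = -9 ≠ 0.
  x = 0: f_y(0, y) = 3*y**2 + 12*y + 5; no integer root y with |y| ≤ 4.
  x = 1: f_y(1, y) = 3*y**2 + 8*y - 12; no integer root y with |y| ≤ 4.
  x = 2: f_y(2, y) = 3*y**2 + 4*y - 31; no integer root y with |y| ≤ 4.
  x = 3: f_y(3, y) = 3*y**2 - 52; no integer root y with |y| ≤ 4.
  x = 4: f_y(4, y) = 3*y**2 - 4*y - 75; no integer root y with |y| ≤ 4.
Only singular point on the grid: (-2, -3).
Classify: substitute x = -2 + u, y = -3 + v and expand: f = -u**3 - u**2*v - u**2 - 2*u*v**2 + v**3 + v**2.
No constant or linear terms (consistent with a singular point). Quadratic part: -u**2 + v**2. Cubic part: -u**3 - u**2*v - 2*u*v**2 + v**3.
The quadratic part v**2 - u**2 = (v − u)(v + u) splits into two distinct linear factors, so there are two distinct tangent lines y − -3 = ±(x − -2) — this is a node (ordinary double point).
Classification: node.


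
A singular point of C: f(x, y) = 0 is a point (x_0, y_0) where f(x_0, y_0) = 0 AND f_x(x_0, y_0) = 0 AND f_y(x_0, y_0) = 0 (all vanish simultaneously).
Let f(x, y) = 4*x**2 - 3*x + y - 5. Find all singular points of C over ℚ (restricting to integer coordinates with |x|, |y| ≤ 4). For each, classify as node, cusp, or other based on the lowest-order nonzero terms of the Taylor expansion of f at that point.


No singular points in the scanned grid; C is smooth there.

Compute partial derivatives:
  f_x = 8*x - 3.
  f_y = 1.
f_y = 1 is a nonzero constant, so f_y never vanishes: no point (x, y) can satisfy f = f_x = f_y = 0. In particular no (x, y) ∈ {−4, ..., 4}² is singular; the curve is smooth.


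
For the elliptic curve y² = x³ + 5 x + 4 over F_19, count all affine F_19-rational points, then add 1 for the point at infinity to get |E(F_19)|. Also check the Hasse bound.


Affine points = {(0, 2), (0, 17), (8, 9), (8, 10), (10, 3), (10, 16), (12, 5), (12, 14), (13, 9), (13, 10), (14, 5), (14, 14), (16, 0), (17, 9), (17, 10), (18, 6), (18, 13)}; affine count = 17; |E(F_19)| = 18.

Discriminant check: Δ ∝ 4a³ + 27b² = 4·5³ + 27·4² = 4·125 + 27·16 ≡ 1 (mod 19). Nonzero ⇒ E is nonsingular.
For each x ∈ F_19, compute rhs = x³ + 5·x + 4 mod 19, then count y ∈ F_19 with y² ≡ rhs.
  x = 0: rhs = 4, matching y values: 2, 17 (2 points).
  x = 1: rhs = 10, matching y values: none (0 points).
  x = 2: rhs = 3, matching y values: none (0 points).
  x = 3: rhs = 8, matching y values: none (0 points).
  x = 4: rhs = 12, matching y values: none (0 points).
  x = 5: rhs = 2, matching y values: none (0 points).
  x = 6: rhs = 3, matching y values: none (0 points).
  x = 7: rhs = 2, matching y values: none (0 points).
  x = 8: rhs = 5, matching y values: 9, 10 (2 points).
  x = 9: rhs = 18, matching y values: none (0 points).
  x = 10: rhs = 9, matching y values: 3, 16 (2 points).
  x = 11: rhs = 3, matching y values: none (0 points).
  x = 12: rhs = 6, matching y values: 5, 14 (2 points).
  x = 13: rhs = 5, matching y values: 9, 10 (2 points).
  x = 14: rhs = 6, matching y values: 5, 14 (2 points).
  x = 15: rhs = 15, matching y values: none (0 points).
  x = 16: rhs = 0, matching y values: 0 (1 points).
  x = 17: rhs = 5, matching y values: 9, 10 (2 points).
  x = 18: rhs = 17, matching y values: 6, 13 (2 points).
Total affine count: 17.
Full point count |E(F_19)| = 17 + 1 = 18.
Hasse bound: |18 − (19+1)| = |-2| = 2 ≤ 2√19 ≈ 8.7178 ✓.


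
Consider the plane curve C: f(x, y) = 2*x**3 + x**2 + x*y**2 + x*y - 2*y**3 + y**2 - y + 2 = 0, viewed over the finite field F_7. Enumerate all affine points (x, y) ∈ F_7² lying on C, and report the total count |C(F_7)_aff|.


Affine F_7-points: {(0, 1), (1, 4), (6, 5)}; count = 3.

For each of the 49 pairs (x, y) ∈ F_7², evaluate f(x, y) mod 7. Record the zeros.
  x = 0: [0↦2, 1↦0, 2↦2, 3↦3, 4↦5, 5↦3, 6↦6]  zeros at y ∈ {1}
  x = 1: [0↦5, 1↦5, 2↦4, 3↦4, 4↦0, 5↦1, 6↦2]  zeros at y ∈ {4}
  x = 2: [0↦1, 1↦3, 2↦6, 3↦5, 4↦2, 5↦6, 6↦5]  zeros at y ∈ ∅
  x = 3: [0↦2, 1↦6, 2↦6, 3↦4, 4↦2, 5↦2, 6↦6]  zeros at y ∈ ∅
  x = 4: [0↦6, 1↦5, 2↦2, 3↦6, 4↦5, 5↦1, 6↦3]  zeros at y ∈ ∅
  x = 5: [0↦4, 1↦5, 2↦6, 3↦2, 4↦2, 5↦1, 6↦1]  zeros at y ∈ ∅
  x = 6: [0↦1, 1↦4, 2↦2, 3↦4, 4↦5, 5↦0, 6↦5]  zeros at y ∈ {5}
Collecting zeros: affine points = {(0, 1), (1, 4), (6, 5)}.
Total count |C(F_7)_aff| = 3.


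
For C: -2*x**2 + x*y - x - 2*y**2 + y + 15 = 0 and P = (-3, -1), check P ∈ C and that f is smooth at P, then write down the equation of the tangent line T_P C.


Tangent line at P: 10*x + 2*y + 32 = 0.

Step 1: f(-3, -1) = 0, so P lies on C.
Step 2: partial derivatives
  f_x(x, y) = -4*x + y - 1, f_y(x, y) = x - 4*y + 1.
  f_x(P) = 10, f_y(P) = 2 (gradient nonzero, so P is smooth).
Step 3: tangent line at P: 10·(x − -3) + 2·(y − -1) = 0.
Expanding: 10*x + 2*y + 32 = 0.


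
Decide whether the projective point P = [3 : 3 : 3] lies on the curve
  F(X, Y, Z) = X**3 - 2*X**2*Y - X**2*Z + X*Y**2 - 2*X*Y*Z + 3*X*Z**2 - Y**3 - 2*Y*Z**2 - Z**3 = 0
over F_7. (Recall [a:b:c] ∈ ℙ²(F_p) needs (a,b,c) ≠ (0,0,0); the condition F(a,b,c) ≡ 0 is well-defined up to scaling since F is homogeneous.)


F(3,3,3) ≡ 4 (mod 7); P is NOT on the curve.

Evaluate F(3, 3, 3) term-by-term (mod 7).
  X**3 ↦ 1·27·1·1 = 27
  -2*X**2*Y ↦ -2·9·3·1 = -54
  -X**2*Z ↦ -1·9·1·3 = -27
  X*Y**2 ↦ 1·3·9·1 = 27
  -2*X*Y*Z ↦ -2·3·3·3 = -54
  3*X*Z**2 ↦ 3·3·1·9 = 81
  -Y**3 ↦ -1·1·27·1 = -27
  -2*Y*Z**2 ↦ -2·1·3·9 = -54
  -Z**3 ↦ -1·1·1·27 = -27
Sum: F(3, 3, 3) = (27) + (-54) + (-27) + (27) + (-54) + (81) + (-27) + (-54) + (-27) = -108.
Reducing mod 7: -108 ≡ 4 (mod 7).
Since F(a, b, c) ≡ 4 ≠ 0 (mod 7), P does NOT lie on the curve.


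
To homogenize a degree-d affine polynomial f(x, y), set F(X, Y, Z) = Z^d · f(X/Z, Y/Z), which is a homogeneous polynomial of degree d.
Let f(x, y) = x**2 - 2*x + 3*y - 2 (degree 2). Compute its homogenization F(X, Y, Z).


F(X, Y, Z) = X**2 - 2*X*Z + 3*Y*Z - 2*Z**2

deg(f) = 2.
Substitute x = X/Z, y = Y/Z into f, then multiply by Z^2.
  monomial 1·x^2·y^0 ↦ 1·X^2·Y^0·Z^0.
  monomial -2·x^1·y^0 ↦ -2·X^1·Y^0·Z^1.
  monomial 3·x^0·y^1 ↦ 3·X^0·Y^1·Z^1.
  monomial -2·x^0·y^0 ↦ -2·X^0·Y^0·Z^2.
Collecting: F(X, Y, Z) = X**2 - 2*X*Z + 3*Y*Z - 2*Z**2.


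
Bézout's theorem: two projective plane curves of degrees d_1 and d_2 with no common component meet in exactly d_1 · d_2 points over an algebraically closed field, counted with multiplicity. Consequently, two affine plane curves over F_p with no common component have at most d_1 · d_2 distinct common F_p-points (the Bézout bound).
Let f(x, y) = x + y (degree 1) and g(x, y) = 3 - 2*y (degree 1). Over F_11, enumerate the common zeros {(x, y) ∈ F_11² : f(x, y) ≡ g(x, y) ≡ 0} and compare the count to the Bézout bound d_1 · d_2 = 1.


Common zeros: {(4, 7)}; count = 1; Bézout bound = 1.

deg(f) = 1, deg(g) = 1, so Bézout bound = 1.
Scan x ∈ F_11. For each x, list the y ∈ F_11 with f(x, y) ≡ 0 and those with g(x, y) ≡ 0 (mod 11); the common zeros in that column are the intersection.
  x = 0: f ≡ 0 at y ∈ {0}; g ≡ 0 at y ∈ {7}; common: ∅.
  x = 1: f ≡ 0 at y ∈ {10}; g ≡ 0 at y ∈ {7}; common: ∅.
  x = 2: f ≡ 0 at y ∈ {9}; g ≡ 0 at y ∈ {7}; common: ∅.
  x = 3: f ≡ 0 at y ∈ {8}; g ≡ 0 at y ∈ {7}; common: ∅.
  x = 4: f ≡ 0 at y ∈ {7}; g ≡ 0 at y ∈ {7}; common: {7}.
  x = 5: f ≡ 0 at y ∈ {6}; g ≡ 0 at y ∈ {7}; common: ∅.
  x = 6: f ≡ 0 at y ∈ {5}; g ≡ 0 at y ∈ {7}; common: ∅.
  x = 7: f ≡ 0 at y ∈ {4}; g ≡ 0 at y ∈ {7}; common: ∅.
  x = 8: f ≡ 0 at y ∈ {3}; g ≡ 0 at y ∈ {7}; common: ∅.
  x = 9: f ≡ 0 at y ∈ {2}; g ≡ 0 at y ∈ {7}; common: ∅.
  x = 10: f ≡ 0 at y ∈ {1}; g ≡ 0 at y ∈ {7}; common: ∅.
Collecting: common zeros = {(4, 7)}, so the count is 1.
Comparison with the Bézout bound: 1 ≤ 1 = deg(f)·deg(g), as expected for curves with no common component (the bound is attained).


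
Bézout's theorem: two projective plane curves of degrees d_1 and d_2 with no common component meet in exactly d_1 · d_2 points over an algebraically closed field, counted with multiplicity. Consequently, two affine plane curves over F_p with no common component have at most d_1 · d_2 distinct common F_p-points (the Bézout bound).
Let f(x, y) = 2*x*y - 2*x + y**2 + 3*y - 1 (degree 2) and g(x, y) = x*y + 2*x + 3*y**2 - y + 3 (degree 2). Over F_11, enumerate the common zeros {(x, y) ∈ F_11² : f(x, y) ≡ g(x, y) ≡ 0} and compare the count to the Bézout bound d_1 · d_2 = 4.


Common zeros: ∅; count = 0; Bézout bound = 4.

deg(f) = 2, deg(g) = 2, so Bézout bound = 4.
Scan x ∈ F_11. For each x, list the y ∈ F_11 with f(x, y) ≡ 0 and those with g(x, y) ≡ 0 (mod 11); the common zeros in that column are the intersection.
  x = 0: f ≡ 0 at y ∈ ∅; g ≡ 0 at y ∈ {7, 8}; common: ∅.
  x = 1: f ≡ 0 at y ∈ {2, 4}; g ≡ 0 at y ∈ ∅; common: ∅.
  x = 2: f ≡ 0 at y ∈ {5, 10}; g ≡ 0 at y ∈ {1, 6}; common: ∅.
  x = 3: f ≡ 0 at y ∈ ∅; g ≡ 0 at y ∈ ∅; common: ∅.
  x = 4: f ≡ 0 at y ∈ {3, 8}; g ≡ 0 at y ∈ {0, 10}; common: ∅.
  x = 5: f ≡ 0 at y ∈ {0, 9}; g ≡ 0 at y ∈ {2, 4}; common: ∅.
  x = 6: f ≡ 0 at y ∈ ∅; g ≡ 0 at y ∈ ∅; common: ∅.
  x = 7: f ≡ 0 at y ∈ ∅; g ≡ 0 at y ∈ ∅; common: ∅.
  x = 8: f ≡ 0 at y ∈ {7}; g ≡ 0 at y ∈ ∅; common: ∅.
  x = 9: f ≡ 0 at y ∈ {6}; g ≡ 0 at y ∈ ∅; common: ∅.
  x = 10: f ≡ 0 at y ∈ ∅; g ≡ 0 at y ∈ {3, 5}; common: ∅.
Collecting: common zeros = ∅, so the count is 0.
Comparison with the Bézout bound: 0 ≤ 4 = deg(f)·deg(g), as expected for curves with no common component (the affine F_11-count falls short of the bound because intersections may lie at infinity, over extension fields, or carry multiplicity).


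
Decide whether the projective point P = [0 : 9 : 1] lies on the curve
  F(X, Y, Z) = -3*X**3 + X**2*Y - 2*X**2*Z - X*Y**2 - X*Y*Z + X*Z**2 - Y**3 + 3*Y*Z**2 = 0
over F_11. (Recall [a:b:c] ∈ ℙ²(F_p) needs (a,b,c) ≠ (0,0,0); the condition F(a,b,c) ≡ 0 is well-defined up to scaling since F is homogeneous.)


F(0,9,1) ≡ 2 (mod 11); P is NOT on the curve.

Evaluate F(0, 9, 1) term-by-term (mod 11).
  -3*X**3 ↦ -3·0·1·1 = 0
  X**2*Y ↦ 1·0·9·1 = 0
  -2*X**2*Z ↦ -2·0·1·1 = 0
  -X*Y**2 ↦ -1·0·81·1 = 0
  -X*Y*Z ↦ -1·0·9·1 = 0
  X*Z**2 ↦ 1·0·1·1 = 0
  -Y**3 ↦ -1·1·729·1 = -729
  3*Y*Z**2 ↦ 3·1·9·1 = 27
Sum: F(0, 9, 1) = (0) + (0) + (0) + (0) + (0) + (0) + (-729) + (27) = -702.
Reducing mod 11: -702 ≡ 2 (mod 11).
Since F(a, b, c) ≡ 2 ≠ 0 (mod 11), P does NOT lie on the curve.


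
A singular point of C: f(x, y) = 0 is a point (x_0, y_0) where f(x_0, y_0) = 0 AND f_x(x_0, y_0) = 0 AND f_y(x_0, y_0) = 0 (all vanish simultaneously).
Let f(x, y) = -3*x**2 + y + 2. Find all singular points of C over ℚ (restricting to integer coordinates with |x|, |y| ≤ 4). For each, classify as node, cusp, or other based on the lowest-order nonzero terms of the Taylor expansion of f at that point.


No singular points in the scanned grid; C is smooth there.

Compute partial derivatives:
  f_x = -6*x.
  f_y = 1.
f_y = 1 is a nonzero constant, so f_y never vanishes: no point (x, y) can satisfy f = f_x = f_y = 0. In particular no (x, y) ∈ {−4, ..., 4}² is singular; the curve is smooth.


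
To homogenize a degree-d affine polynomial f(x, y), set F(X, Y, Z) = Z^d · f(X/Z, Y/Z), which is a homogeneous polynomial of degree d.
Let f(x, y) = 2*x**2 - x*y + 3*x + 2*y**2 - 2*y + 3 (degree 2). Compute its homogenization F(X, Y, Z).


F(X, Y, Z) = 2*X**2 - X*Y + 3*X*Z + 2*Y**2 - 2*Y*Z + 3*Z**2

deg(f) = 2.
Substitute x = X/Z, y = Y/Z into f, then multiply by Z^2.
  monomial 2·x^2·y^0 ↦ 2·X^2·Y^0·Z^0.
  monomial -1·x^1·y^1 ↦ -1·X^1·Y^1·Z^0.
  monomial 3·x^1·y^0 ↦ 3·X^1·Y^0·Z^1.
  monomial 2·x^0·y^2 ↦ 2·X^0·Y^2·Z^0.
  monomial -2·x^0·y^1 ↦ -2·X^0·Y^1·Z^1.
  monomial 3·x^0·y^0 ↦ 3·X^0·Y^0·Z^2.
Collecting: F(X, Y, Z) = 2*X**2 - X*Y + 3*X*Z + 2*Y**2 - 2*Y*Z + 3*Z**2.


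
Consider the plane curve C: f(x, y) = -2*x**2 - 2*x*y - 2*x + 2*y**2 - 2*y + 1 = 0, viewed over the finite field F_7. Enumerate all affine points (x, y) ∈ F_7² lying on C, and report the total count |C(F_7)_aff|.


Affine F_7-points: {(5, 3)}; count = 1.

For each of the 49 pairs (x, y) ∈ F_7², evaluate f(x, y) mod 7. Record the zeros.
  x = 0: [0↦1, 1↦1, 2↦5, 3↦6, 4↦4, 5↦6, 6↦5]  zeros at y ∈ ∅
  x = 1: [0↦4, 1↦2, 2↦4, 3↦3, 4↦6, 5↦6, 6↦3]  zeros at y ∈ ∅
  x = 2: [0↦3, 1↦6, 2↦6, 3↦3, 4↦4, 5↦2, 6↦4]  zeros at y ∈ ∅
  x = 3: [0↦5, 1↦6, 2↦4, 3↦6, 4↦5, 5↦1, 6↦1]  zeros at y ∈ ∅
  x = 4: [0↦3, 1↦2, 2↦5, 3↦5, 4↦2, 5↦3, 6↦1]  zeros at y ∈ ∅
  x = 5: [0↦4, 1↦1, 2↦2, 3↦0, 4↦2, 5↦1, 6↦4]  zeros at y ∈ {3}
  x = 6: [0↦1, 1↦3, 2↦2, 3↦5, 4↦5, 5↦2, 6↦3]  zeros at y ∈ ∅
Collecting zeros: affine points = {(5, 3)}.
Total count |C(F_7)_aff| = 1.


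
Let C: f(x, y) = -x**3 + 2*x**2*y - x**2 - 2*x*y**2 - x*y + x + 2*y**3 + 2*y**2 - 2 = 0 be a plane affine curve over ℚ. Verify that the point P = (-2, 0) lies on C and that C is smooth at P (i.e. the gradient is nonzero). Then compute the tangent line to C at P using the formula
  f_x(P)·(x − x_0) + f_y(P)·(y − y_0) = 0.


Tangent line at P: -7*x + 10*y - 14 = 0.

Step 1: f(-2, 0) = 0, so P lies on C.
Step 2: partial derivatives
  f_x(x, y) = -3*x**2 + 4*x*y - 2*x - 2*y**2 - y + 1, f_y(x, y) = 2*x**2 - 4*x*y - x + 6*y**2 + 4*y.
  f_x(P) = -7, f_y(P) = 10 (gradient nonzero, so P is smooth).
Step 3: tangent line at P: -7·(x − -2) + 10·(y − 0) = 0.
Expanding: -7*x + 10*y - 14 = 0.


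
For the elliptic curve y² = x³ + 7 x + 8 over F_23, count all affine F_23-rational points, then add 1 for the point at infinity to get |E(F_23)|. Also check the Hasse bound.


Affine points = {(0, 10), (0, 13), (1, 4), (1, 19), (4, 10), (4, 13), (6, 6), (6, 17), (7, 3), (7, 20), (8, 1), (8, 22), (9, 8), (9, 15), (11, 6), (11, 17), (12, 7), (12, 16), (17, 7), (17, 16), (18, 3), (18, 20), (19, 10), (19, 13), (20, 11), (20, 12), (21, 3), (21, 20), (22, 0)}; affine count = 29; |E(F_23)| = 30.

Discriminant check: Δ ∝ 4a³ + 27b² = 4·7³ + 27·8² = 4·343 + 27·64 ≡ 18 (mod 23). Nonzero ⇒ E is nonsingular.
For each x ∈ F_23, compute rhs = x³ + 7·x + 8 mod 23, then count y ∈ F_23 with y² ≡ rhs.
  x = 0: rhs = 8, matching y values: 10, 13 (2 points).
  x = 1: rhs = 16, matching y values: 4, 19 (2 points).
  x = 2: rhs = 7, matching y values: none (0 points).
  x = 3: rhs = 10, matching y values: none (0 points).
  x = 4: rhs = 8, matching y values: 10, 13 (2 points).
  x = 5: rhs = 7, matching y values: none (0 points).
  x = 6: rhs = 13, matching y values: 6, 17 (2 points).
  x = 7: rhs = 9, matching y values: 3, 20 (2 points).
  x = 8: rhs = 1, matching y values: 1, 22 (2 points).
  x = 9: rhs = 18, matching y values: 8, 15 (2 points).
  x = 10: rhs = 20, matching y values: none (0 points).
  x = 11: rhs = 13, matching y values: 6, 17 (2 points).
  x = 12: rhs = 3, matching y values: 7, 16 (2 points).
  x = 13: rhs = 19, matching y values: none (0 points).
  x = 14: rhs = 21, matching y values: none (0 points).
  x = 15: rhs = 15, matching y values: none (0 points).
  x = 16: rhs = 7, matching y values: none (0 points).
  x = 17: rhs = 3, matching y values: 7, 16 (2 points).
  x = 18: rhs = 9, matching y values: 3, 20 (2 points).
  x = 19: rhs = 8, matching y values: 10, 13 (2 points).
  x = 20: rhs = 6, matching y values: 11, 12 (2 points).
  x = 21: rhs = 9, matching y values: 3, 20 (2 points).
  x = 22: rhs = 0, matching y values: 0 (1 points).
Total affine count: 29.
Full point count |E(F_23)| = 29 + 1 = 30.
Hasse bound: |30 − (23+1)| = |6| = 6 ≤ 2√23 ≈ 9.5917 ✓.


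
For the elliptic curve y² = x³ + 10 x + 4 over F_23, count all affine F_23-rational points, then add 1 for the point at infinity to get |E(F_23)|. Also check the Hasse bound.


Affine points = {(0, 2), (0, 21), (2, 3), (2, 20), (4, 4), (4, 19), (5, 8), (5, 15), (6, 2), (6, 21), (7, 7), (7, 16), (9, 8), (9, 15), (10, 0), (12, 9), (12, 14), (13, 10), (13, 13), (14, 6), (14, 17), (17, 2), (17, 21), (18, 6), (18, 17), (20, 4), (20, 19), (22, 4), (22, 19)}; affine count = 29; |E(F_23)| = 30.

Discriminant check: Δ ∝ 4a³ + 27b² = 4·10³ + 27·4² = 4·1000 + 27·16 ≡ 16 (mod 23). Nonzero ⇒ E is nonsingular.
For each x ∈ F_23, compute rhs = x³ + 10·x + 4 mod 23, then count y ∈ F_23 with y² ≡ rhs.
  x = 0: rhs = 4, matching y values: 2, 21 (2 points).
  x = 1: rhs = 15, matching y values: none (0 points).
  x = 2: rhs = 9, matching y values: 3, 20 (2 points).
  x = 3: rhs = 15, matching y values: none (0 points).
  x = 4: rhs = 16, matching y values: 4, 19 (2 points).
  x = 5: rhs = 18, matching y values: 8, 15 (2 points).
  x = 6: rhs = 4, matching y values: 2, 21 (2 points).
  x = 7: rhs = 3, matching y values: 7, 16 (2 points).
  x = 8: rhs = 21, matching y values: none (0 points).
  x = 9: rhs = 18, matching y values: 8, 15 (2 points).
  x = 10: rhs = 0, matching y values: 0 (1 points).
  x = 11: rhs = 19, matching y values: none (0 points).
  x = 12: rhs = 12, matching y values: 9, 14 (2 points).
  x = 13: rhs = 8, matching y values: 10, 13 (2 points).
  x = 14: rhs = 13, matching y values: 6, 17 (2 points).
  x = 15: rhs = 10, matching y values: none (0 points).
  x = 16: rhs = 5, matching y values: none (0 points).
  x = 17: rhs = 4, matching y values: 2, 21 (2 points).
  x = 18: rhs = 13, matching y values: 6, 17 (2 points).
  x = 19: rhs = 15, matching y values: none (0 points).
  x = 20: rhs = 16, matching y values: 4, 19 (2 points).
  x = 21: rhs = 22, matching y values: none (0 points).
  x = 22: rhs = 16, matching y values: 4, 19 (2 points).
Total affine count: 29.
Full point count |E(F_23)| = 29 + 1 = 30.
Hasse bound: |30 − (23+1)| = |6| = 6 ≤ 2√23 ≈ 9.5917 ✓.


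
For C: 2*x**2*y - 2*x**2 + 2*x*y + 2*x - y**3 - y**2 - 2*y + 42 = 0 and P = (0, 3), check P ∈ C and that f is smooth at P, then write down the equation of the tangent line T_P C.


Tangent line at P: 8*x - 35*y + 105 = 0.

Step 1: f(0, 3) = 0, so P lies on C.
Step 2: partial derivatives
  f_x(x, y) = 4*x*y - 4*x + 2*y + 2, f_y(x, y) = 2*x**2 + 2*x - 3*y**2 - 2*y - 2.
  f_x(P) = 8, f_y(P) = -35 (gradient nonzero, so P is smooth).
Step 3: tangent line at P: 8·(x − 0) + -35·(y − 3) = 0.
Expanding: 8*x - 35*y + 105 = 0.


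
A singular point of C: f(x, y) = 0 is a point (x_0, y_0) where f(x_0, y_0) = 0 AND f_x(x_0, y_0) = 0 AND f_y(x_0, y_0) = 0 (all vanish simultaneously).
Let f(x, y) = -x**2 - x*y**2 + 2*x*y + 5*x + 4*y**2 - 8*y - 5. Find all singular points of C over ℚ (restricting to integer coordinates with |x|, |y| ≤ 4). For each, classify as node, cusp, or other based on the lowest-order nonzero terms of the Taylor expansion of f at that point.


Singular points: {(3, 1)}; classification: node.

Compute partial derivatives:
  f_x = -2*x - y**2 + 2*y + 5.
  f_y = -2*x*y + 2*x + 8*y - 8.
Scan x_0 ∈ {−4, ..., 4}. For each x_0, f_y(x_0, y) is a polynomial in y; find its integer roots y ∈ {−4, ..., 4}, then test f_x and f at those candidates.
  x = -4: f_y(-4, y) = 16*y - 16; vanishes at y ∈ {1}. (-4, 1): f_x = 14 ≠ 0.
  x = -3: f_y(-3, y) = 14*y - 14; vanishes at y ∈ {1}. (-3, 1): f_x = 12 ≠ 0.
  x = -2: f_y(-2, y) = 12*y - 12; vanishes at y ∈ {1}. (-2, 1): f_x = 10 ≠ 0.
  x = -1: f_y(-1, y) = 10*y - 10; vanishes at y ∈ {1}. (-1, 1): f_x = 8 ≠ 0.
  x = 0: f_y(0, y) = 8*y - 8; vanishes at y ∈ {1}. (0, 1): f_x = 6 ≠ 0.
  x = 1: f_y(1, y) = 6*y - 6; vanishes at y ∈ {1}. (1, 1): f_x = 4 ≠ 0.
  x = 2: f_y(2, y) = 4*y - 4; vanishes at y ∈ {1}. (2, 1): f_x = 2 ≠ 0.
  x = 3: f_y(3, y) = 2*y - 2; vanishes at y ∈ {1}. (3, 1): f_x = 0, f = 0 — SINGULAR.
  x = 4: f_y(4, y) = 0; vanishes at y ∈ {-4, -3, -2, -1, 0, 1, 2, 3, 4}. (4, -4): f_x = -27 ≠ 0; (4, -3): f_x = -18 ≠ 0; (4, -2): f_x = -11 ≠ 0; (4, -1): f_x = -6 ≠ 0; (4, 0): f_x = -3 ≠ 0; (4, 1): f_x = -2 ≠ 0; (4, 2): f_x = -3 ≠ 0; (4, 3): f_x = -6 ≠ 0; (4, 4): f_x = -11 ≠ 0.
Only singular point on the grid: (3, 1).
Classify: substitute x = 3 + u, y = 1 + v and expand: f = -u**2 - u*v**2 + v**2.
No constant or linear terms (consistent with a singular point). Quadratic part: -u**2 + v**2. Cubic part: -u*v**2.
The quadratic part v**2 - u**2 = (v − u)(v + u) splits into two distinct linear factors, so there are two distinct tangent lines y − 1 = ±(x − 3) — this is a node (ordinary double point).
Classification: node.


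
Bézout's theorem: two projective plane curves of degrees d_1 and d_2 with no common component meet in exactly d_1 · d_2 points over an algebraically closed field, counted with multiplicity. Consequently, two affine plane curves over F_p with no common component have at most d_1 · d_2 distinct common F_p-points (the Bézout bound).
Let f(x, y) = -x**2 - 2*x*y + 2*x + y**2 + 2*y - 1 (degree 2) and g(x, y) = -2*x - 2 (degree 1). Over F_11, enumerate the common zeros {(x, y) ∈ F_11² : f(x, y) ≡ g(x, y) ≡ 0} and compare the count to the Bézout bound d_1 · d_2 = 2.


Common zeros: ∅; count = 0; Bézout bound = 2.

deg(f) = 2, deg(g) = 1, so Bézout bound = 2.
Scan x ∈ F_11. For each x, list the y ∈ F_11 with f(x, y) ≡ 0 and those with g(x, y) ≡ 0 (mod 11); the common zeros in that column are the intersection.
  x = 0: f ≡ 0 at y ∈ ∅; g ≡ 0 at y ∈ ∅; common: ∅.
  x = 1: f ≡ 0 at y ∈ {0}; g ≡ 0 at y ∈ ∅; common: ∅.
  x = 2: f ≡ 0 at y ∈ ∅; g ≡ 0 at y ∈ ∅; common: ∅.
  x = 3: f ≡ 0 at y ∈ ∅; g ≡ 0 at y ∈ ∅; common: ∅.
  x = 4: f ≡ 0 at y ∈ ∅; g ≡ 0 at y ∈ ∅; common: ∅.
  x = 5: f ≡ 0 at y ∈ ∅; g ≡ 0 at y ∈ ∅; common: ∅.
  x = 6: f ≡ 0 at y ∈ ∅; g ≡ 0 at y ∈ ∅; common: ∅.
  x = 7: f ≡ 0 at y ∈ ∅; g ≡ 0 at y ∈ ∅; common: ∅.
  x = 8: f ≡ 0 at y ∈ ∅; g ≡ 0 at y ∈ ∅; common: ∅.
  x = 9: f ≡ 0 at y ∈ ∅; g ≡ 0 at y ∈ ∅; common: ∅.
  x = 10: f ≡ 0 at y ∈ ∅; g ≡ 0 at y ∈ {0, 1, 2, 3, 4, 5, 6, 7, 8, 9, 10}; common: ∅.
Collecting: common zeros = ∅, so the count is 0.
Comparison with the Bézout bound: 0 ≤ 2 = deg(f)·deg(g), as expected for curves with no common component (the affine F_11-count falls short of the bound because intersections may lie at infinity, over extension fields, or carry multiplicity).


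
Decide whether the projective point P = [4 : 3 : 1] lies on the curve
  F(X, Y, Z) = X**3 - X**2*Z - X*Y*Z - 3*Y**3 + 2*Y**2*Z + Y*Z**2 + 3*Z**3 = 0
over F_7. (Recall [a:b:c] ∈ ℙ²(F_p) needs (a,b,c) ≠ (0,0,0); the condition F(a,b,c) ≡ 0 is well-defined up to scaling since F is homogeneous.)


F(4,3,1) ≡ 0 (mod 7); P is on the curve.

Evaluate F(4, 3, 1) term-by-term (mod 7).
  X**3 ↦ 1·64·1·1 = 64
  -X**2*Z ↦ -1·16·1·1 = -16
  -X*Y*Z ↦ -1·4·3·1 = -12
  -3*Y**3 ↦ -3·1·27·1 = -81
  2*Y**2*Z ↦ 2·1·9·1 = 18
  Y*Z**2 ↦ 1·1·3·1 = 3
  3*Z**3 ↦ 3·1·1·1 = 3
Sum: F(4, 3, 1) = (64) + (-16) + (-12) + (-81) + (18) + (3) + (3) = -21.
Reducing mod 7: -21 ≡ 0 (mod 7).
Since F(a, b, c) ≡ 0 (mod 7), P lies on the curve.


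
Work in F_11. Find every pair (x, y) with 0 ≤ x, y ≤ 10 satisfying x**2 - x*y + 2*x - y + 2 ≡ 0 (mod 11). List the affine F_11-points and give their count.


Affine F_11-points: {(0, 2), (1, 8), (2, 7), (3, 7), (4, 3), (5, 8), (6, 4), (7, 4), (8, 3), (9, 9)}; count = 10.

For each of the 121 pairs (x, y) ∈ F_11², evaluate f(x, y) mod 11. Record the zeros.
  x = 0: [0↦2, 1↦1, 2↦0, 3↦10, 4↦9, 5↦8, 6↦7, 7↦6, 8↦5, 9↦4, 10↦3]  zeros at y ∈ {2}
  x = 1: [0↦5, 1↦3, 2↦1, 3↦10, 4↦8, 5↦6, 6↦4, 7↦2, 8↦0, 9↦9, 10↦7]  zeros at y ∈ {8}
  x = 2: [0↦10, 1↦7, 2↦4, 3↦1, 4↦9, 5↦6, 6↦3, 7↦0, 8↦8, 9↦5, 10↦2]  zeros at y ∈ {7}
  x = 3: [0↦6, 1↦2, 2↦9, 3↦5, 4↦1, 5↦8, 6↦4, 7↦0, 8↦7, 9↦3, 10↦10]  zeros at y ∈ {7}
  x = 4: [0↦4, 1↦10, 2↦5, 3↦0, 4↦6, 5↦1, 6↦7, 7↦2, 8↦8, 9↦3, 10↦9]  zeros at y ∈ {3}
  x = 5: [0↦4, 1↦9, 2↦3, 3↦8, 4↦2, 5↦7, 6↦1, 7↦6, 8↦0, 9↦5, 10↦10]  zeros at y ∈ {8}
  x = 6: [0↦6, 1↦10, 2↦3, 3↦7, 4↦0, 5↦4, 6↦8, 7↦1, 8↦5, 9↦9, 10↦2]  zeros at y ∈ {4}
  x = 7: [0↦10, 1↦2, 2↦5, 3↦8, 4↦0, 5↦3, 6↦6, 7↦9, 8↦1, 9↦4, 10↦7]  zeros at y ∈ {4}
  x = 8: [0↦5, 1↦7, 2↦9, 3↦0, 4↦2, 5↦4, 6↦6, 7↦8, 8↦10, 9↦1, 10↦3]  zeros at y ∈ {3}
  x = 9: [0↦2, 1↦3, 2↦4, 3↦5, 4↦6, 5↦7, 6↦8, 7↦9, 8↦10, 9↦0, 10↦1]  zeros at y ∈ {9}
  x = 10: [0↦1, 1↦1, 2↦1, 3↦1, 4↦1, 5↦1, 6↦1, 7↦1, 8↦1, 9↦1, 10↦1]  zeros at y ∈ ∅
Collecting zeros: affine points = {(0, 2), (1, 8), (2, 7), (3, 7), (4, 3), (5, 8), (6, 4), (7, 4), (8, 3), (9, 9)}.
Total count |C(F_11)_aff| = 10.


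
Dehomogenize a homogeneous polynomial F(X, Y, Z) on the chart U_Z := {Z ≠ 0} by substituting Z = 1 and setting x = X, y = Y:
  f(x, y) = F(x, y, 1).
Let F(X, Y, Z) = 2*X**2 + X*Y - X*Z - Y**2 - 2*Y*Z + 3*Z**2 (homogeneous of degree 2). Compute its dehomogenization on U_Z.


f(x, y) = 2*x**2 + x*y - x - y**2 - 2*y + 3

On U_Z we set Z = 1. Each monomial c·X^i·Y^j·Z^k in F becomes c·x^i·y^j·1^k = c·x^i·y^j.
Substituting Z = 1: F(X, Y, 1) = 2*x**2 + x*y - x - y**2 - 2*y + 3.
Note: deg(f) ≤ deg(F) = 2; strict inequality happens when F is divisible by Z (lost terms).
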